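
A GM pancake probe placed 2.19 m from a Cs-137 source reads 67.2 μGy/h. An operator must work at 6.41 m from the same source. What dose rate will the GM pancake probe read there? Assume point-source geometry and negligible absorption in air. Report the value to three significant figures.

By the inverse-square law, scaling from 2.19 m to 6.41 m:
(2.19/6.41)² = 0.1167, so 67.2 × 0.1167 = 7.842 μGy/h.

7.84 μGy/h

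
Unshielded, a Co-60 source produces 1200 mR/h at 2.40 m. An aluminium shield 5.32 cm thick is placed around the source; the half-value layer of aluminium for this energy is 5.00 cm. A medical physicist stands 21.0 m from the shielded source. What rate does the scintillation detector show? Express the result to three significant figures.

7.50 mR/h

Distance alone: 1200 × (2.40/21.0)² = 1200 × 0.01306 = 15.67 mR/h.
Shield: 5.32/5.00 = 1.064 half-value layers → attenuation 2^(−1.064) = 0.4783.
Combined: 15.67 × 0.4783 = 7.495 mR/h.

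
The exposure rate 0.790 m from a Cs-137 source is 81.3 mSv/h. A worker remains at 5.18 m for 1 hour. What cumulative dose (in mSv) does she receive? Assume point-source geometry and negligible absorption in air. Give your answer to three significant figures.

By the inverse-square law, rate at 5.18 m:
81.3 × (0.790/5.18)² = 81.3 × 0.02326 = 1.891 mSv/h.
Dose = rate × time = 1.891 mSv/h × 1.000 h = 1.891 mSv.

1.89 mSv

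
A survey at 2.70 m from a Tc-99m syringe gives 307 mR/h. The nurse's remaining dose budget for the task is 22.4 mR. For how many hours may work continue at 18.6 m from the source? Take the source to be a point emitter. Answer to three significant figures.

By the inverse-square law, rate at 18.6 m:
307 × (2.70/18.6)² = 307 × 0.02107 = 6.468 mR/h.
Stay time = 22.4 mR ÷ 6.468 mR/h = 3.463 h.

3.46 h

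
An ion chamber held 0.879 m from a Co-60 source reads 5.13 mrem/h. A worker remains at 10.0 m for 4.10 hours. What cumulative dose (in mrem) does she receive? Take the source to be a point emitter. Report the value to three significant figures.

0.163 mrem

By the inverse-square law, rate at 10.0 m:
(0.879/10.0)² = 0.007726, so 5.13 × 0.007726 = 0.03963 mrem/h.
Dose = rate × time = 0.03963 mrem/h × 4.100 h = 0.1625 mrem.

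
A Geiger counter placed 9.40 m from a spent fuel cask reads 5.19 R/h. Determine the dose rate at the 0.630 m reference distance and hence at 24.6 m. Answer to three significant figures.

1160 R/h; 0.758 R/h

By the inverse-square law,
At 0.630 m: (9.40/0.630)² = 222.6, so 5.19 × 222.6 = 1155 R/h
At 24.6 m: 1155 × (0.630/24.6)² = 1155 × 0.0006559 = 0.7576 R/h.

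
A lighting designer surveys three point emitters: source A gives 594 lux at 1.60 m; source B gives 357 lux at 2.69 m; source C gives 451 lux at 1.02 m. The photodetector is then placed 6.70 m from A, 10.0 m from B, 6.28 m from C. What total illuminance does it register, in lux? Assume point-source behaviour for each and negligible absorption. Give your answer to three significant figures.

71.6 lux

By superposition, sum each source's inverse-square contribution:
A: 594 × (1.60/6.70)² = 33.87 lux
B: 357 × (2.69/10.0)² = 25.83 lux
C: 451 × (1.02/6.28)² = 11.90 lux
Total = 33.87 + 25.83 + 11.90 = 71.60 lux.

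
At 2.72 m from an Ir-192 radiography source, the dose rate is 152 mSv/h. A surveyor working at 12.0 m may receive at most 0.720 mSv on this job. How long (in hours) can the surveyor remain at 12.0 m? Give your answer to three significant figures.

Applying the 1/r² law, rate at 12.0 m:
(2.72/12.0)² = 0.05138, so 152 × 0.05138 = 7.810 mSv/h.
Stay time = 0.720 mSv ÷ 7.810 mSv/h = 0.09219 h.

0.0922 h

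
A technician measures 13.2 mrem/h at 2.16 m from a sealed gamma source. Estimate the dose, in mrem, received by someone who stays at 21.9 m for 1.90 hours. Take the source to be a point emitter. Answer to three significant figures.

0.244 mrem

Using I₁d₁² = I₂d₂², rate at 21.9 m:
(2.16/21.9)² = 0.009728, so 13.2 × 0.009728 = 0.1284 mrem/h.
Dose = rate × time = 0.1284 mrem/h × 1.900 h = 0.2440 mrem.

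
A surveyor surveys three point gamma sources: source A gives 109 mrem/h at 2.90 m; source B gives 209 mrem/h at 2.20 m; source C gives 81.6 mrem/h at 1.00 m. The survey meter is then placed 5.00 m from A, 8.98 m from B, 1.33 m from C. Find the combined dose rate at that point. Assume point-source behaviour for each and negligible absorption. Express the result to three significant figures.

95.3 mrem/h

Each source contributes Iᵢ·(dᵢ/rᵢ)²; contributions add.
A: 109 × (2.90/5.00)² = 36.67 mrem/h
B: 209 × (2.20/8.98)² = 12.54 mrem/h
C: 81.6 × (1.00/1.33)² = 46.13 mrem/h
Total = 36.67 + 12.54 + 46.13 = 95.34 mrem/h.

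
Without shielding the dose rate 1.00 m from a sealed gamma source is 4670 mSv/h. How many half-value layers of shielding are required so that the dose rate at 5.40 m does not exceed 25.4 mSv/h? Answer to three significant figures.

At 5.40 m, distance alone gives 4670 × (1.00/5.40)² = 4670 × 0.03429 = 160.1 mSv/h.
Further attenuation needed: 160.1/25.4 = 6.303.
n = log₂(6.303) = 2.656 half-value layers.

2.66 half-value layers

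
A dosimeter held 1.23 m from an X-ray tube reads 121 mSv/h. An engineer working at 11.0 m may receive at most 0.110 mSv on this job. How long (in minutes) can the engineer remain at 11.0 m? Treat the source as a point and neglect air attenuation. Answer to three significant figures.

Applying the 1/r² law, rate at 11.0 m:
(1.23/11.0)² = 0.01250, so 121 × 0.01250 = 1.513 mSv/h.
Stay time = 0.110 mSv ÷ 1.513 mSv/h = 0.07270 h = 4.362 min.

4.36 min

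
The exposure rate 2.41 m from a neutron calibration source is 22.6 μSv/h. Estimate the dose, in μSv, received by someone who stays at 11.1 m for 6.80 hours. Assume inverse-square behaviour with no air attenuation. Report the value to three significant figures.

Intensity scales as (d₁/d₂)², so rate at 11.1 m:
22.6 × (2.41/11.1)² = 22.6 × 0.04714 = 1.065 μSv/h.
Dose = rate × time = 1.065 μSv/h × 6.800 h = 7.242 μSv.

7.24 μSv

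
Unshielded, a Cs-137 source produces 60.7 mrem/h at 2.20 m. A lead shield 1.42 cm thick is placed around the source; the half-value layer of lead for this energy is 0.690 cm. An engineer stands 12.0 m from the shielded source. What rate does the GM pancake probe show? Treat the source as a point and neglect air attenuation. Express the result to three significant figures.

Distance alone: (2.20/12.0)² = 0.03361, so 60.7 × 0.03361 = 2.040 mrem/h.
Shield: 1.42/0.690 = 2.058 half-value layers → attenuation 2^(−2.058) = 0.2401.
Combined: 2.040 × 0.2401 = 0.4898 mrem/h.

0.490 mrem/h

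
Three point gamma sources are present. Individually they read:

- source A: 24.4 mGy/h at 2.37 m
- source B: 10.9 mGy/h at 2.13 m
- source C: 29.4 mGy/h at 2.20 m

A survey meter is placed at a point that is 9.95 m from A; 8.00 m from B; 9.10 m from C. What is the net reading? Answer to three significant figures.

3.88 mGy/h

Each source contributes Iᵢ·(dᵢ/rᵢ)²; contributions add.
A: 24.4 × (2.37/9.95)² = 1.384 mGy/h
B: 10.9 × (2.13/8.00)² = 0.7727 mGy/h
C: 29.4 × (2.20/9.10)² = 1.718 mGy/h
Total = 1.384 + 0.7727 + 1.718 = 3.875 mGy/h.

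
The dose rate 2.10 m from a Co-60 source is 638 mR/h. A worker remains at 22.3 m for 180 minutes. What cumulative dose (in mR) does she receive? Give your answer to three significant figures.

By the inverse-square law, rate at 22.3 m:
(2.10/22.3)² = 0.008868, so 638 × 0.008868 = 5.658 mR/h.
Dose = rate × time = 5.658 mR/h × 3.000 h = 16.97 mR.

17.0 mR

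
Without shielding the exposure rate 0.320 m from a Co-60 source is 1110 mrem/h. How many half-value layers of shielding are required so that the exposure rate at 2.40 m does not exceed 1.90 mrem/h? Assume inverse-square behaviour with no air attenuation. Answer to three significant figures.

At 2.40 m, distance alone gives 1110 × (0.320/2.40)² = 1110 × 0.01778 = 19.74 mrem/h.
Further attenuation needed: 19.74/1.90 = 10.39.
n = log₂(10.39) = 3.377 half-value layers.

3.38 half-value layers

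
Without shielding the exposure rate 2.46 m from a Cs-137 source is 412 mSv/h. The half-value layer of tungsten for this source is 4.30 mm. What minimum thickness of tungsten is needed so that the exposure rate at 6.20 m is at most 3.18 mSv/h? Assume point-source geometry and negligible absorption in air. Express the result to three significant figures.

At 6.20 m, distance alone gives 412 × (2.46/6.20)² = 412 × 0.1574 = 64.85 mSv/h.
Further attenuation needed: 64.85/3.18 = 20.39.
n = log₂(20.39) = 4.350 half-value layers.
Thickness = 4.350 × 4.30 mm = 18.70 mm.

18.7 mm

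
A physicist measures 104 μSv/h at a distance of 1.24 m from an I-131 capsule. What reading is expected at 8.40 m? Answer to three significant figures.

2.27 μSv/h

Intensity scales as (d₁/d₂)², so the rate at 8.40 m is
104 × (1.24/8.40)² = 104 × 0.02179 = 2.266 μSv/h.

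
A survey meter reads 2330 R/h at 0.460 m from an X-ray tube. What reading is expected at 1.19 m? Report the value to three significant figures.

348 R/h

By the inverse-square law, the rate at 1.19 m is
2330 × (0.460/1.19)² = 2330 × 0.1494 = 348.1 R/h.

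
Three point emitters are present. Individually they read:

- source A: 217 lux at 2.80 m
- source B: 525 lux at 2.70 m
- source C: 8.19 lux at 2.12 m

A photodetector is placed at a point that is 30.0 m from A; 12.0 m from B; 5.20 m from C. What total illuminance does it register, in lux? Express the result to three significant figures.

29.8 lux

Each source contributes Iᵢ·(dᵢ/rᵢ)²; contributions add.
A: 217 × (2.80/30.0)² = 1.890 lux
B: 525 × (2.70/12.0)² = 26.58 lux
C: 8.19 × (2.12/5.20)² = 1.361 lux
Total = 1.890 + 26.58 + 1.361 = 29.83 lux.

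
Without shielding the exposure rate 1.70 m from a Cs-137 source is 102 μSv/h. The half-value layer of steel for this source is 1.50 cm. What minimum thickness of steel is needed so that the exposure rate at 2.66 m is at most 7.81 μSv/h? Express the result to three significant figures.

At 2.66 m, distance alone gives 102 × (1.70/2.66)² = 102 × 0.4084 = 41.66 μSv/h.
Further attenuation needed: 41.66/7.81 = 5.334.
n = log₂(5.334) = 2.415 half-value layers.
Thickness = 2.415 × 1.50 cm = 3.623 cm.

3.62 cm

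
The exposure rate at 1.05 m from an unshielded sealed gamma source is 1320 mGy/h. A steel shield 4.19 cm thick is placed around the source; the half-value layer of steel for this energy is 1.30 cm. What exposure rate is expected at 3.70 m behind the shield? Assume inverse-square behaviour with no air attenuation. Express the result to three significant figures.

11.4 mGy/h

Distance alone: (1.05/3.70)² = 0.08053, so 1320 × 0.08053 = 106.3 mGy/h.
Shield: 4.19/1.30 = 3.223 half-value layers → attenuation 2^(−3.223) = 0.1071.
Combined: 106.3 × 0.1071 = 11.38 mGy/h.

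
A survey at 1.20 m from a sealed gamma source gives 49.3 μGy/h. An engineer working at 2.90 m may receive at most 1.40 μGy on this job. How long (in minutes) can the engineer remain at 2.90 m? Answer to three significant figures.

9.95 min

Since intensity falls as 1/r², rate at 2.90 m:
49.3 × (1.20/2.90)² = 49.3 × 0.1712 = 8.440 μGy/h.
Stay time = 1.40 μGy ÷ 8.440 μGy/h = 0.1659 h = 9.954 min.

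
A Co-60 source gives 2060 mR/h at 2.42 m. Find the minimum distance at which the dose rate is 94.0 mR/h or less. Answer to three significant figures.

11.3 m

Using I₁d₁² = I₂d₂², d₂ = d₁·√(I₁/I₂).
I₁/I₂ = 2060/94.0 = 21.91, so d₂ = 2.42 × √21.91 = 11.33 m.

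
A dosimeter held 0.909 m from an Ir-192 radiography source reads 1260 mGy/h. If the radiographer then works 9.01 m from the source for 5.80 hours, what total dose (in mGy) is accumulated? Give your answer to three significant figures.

Using I₁d₁² = I₂d₂², rate at 9.01 m:
1260 × (0.909/9.01)² = 1260 × 0.01018 = 12.83 mGy/h.
Dose = rate × time = 12.83 mGy/h × 5.800 h = 74.41 mGy.

74.4 mGy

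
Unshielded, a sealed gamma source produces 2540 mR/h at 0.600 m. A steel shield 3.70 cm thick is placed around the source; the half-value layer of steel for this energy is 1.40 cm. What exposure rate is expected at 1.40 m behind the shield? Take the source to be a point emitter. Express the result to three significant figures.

74.7 mR/h

Distance alone: (0.600/1.40)² = 0.1837, so 2540 × 0.1837 = 466.6 mR/h.
Shield: 3.70/1.40 = 2.643 half-value layers → attenuation 2^(−2.643) = 0.1601.
Combined: 466.6 × 0.1601 = 74.70 mR/h.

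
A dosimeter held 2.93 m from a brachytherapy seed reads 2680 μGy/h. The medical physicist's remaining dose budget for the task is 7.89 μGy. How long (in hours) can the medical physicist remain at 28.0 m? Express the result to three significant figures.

0.269 h

Since intensity falls as 1/r², rate at 28.0 m:
(2.93/28.0)² = 0.01095, so 2680 × 0.01095 = 29.35 μGy/h.
Stay time = 7.89 μGy ÷ 29.35 μGy/h = 0.2688 h.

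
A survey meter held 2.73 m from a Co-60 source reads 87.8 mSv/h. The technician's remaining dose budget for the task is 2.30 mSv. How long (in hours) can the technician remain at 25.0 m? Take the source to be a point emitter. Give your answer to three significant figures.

Using I₁d₁² = I₂d₂², rate at 25.0 m:
87.8 × (2.73/25.0)² = 87.8 × 0.01192 = 1.047 mSv/h.
Stay time = 2.30 mSv ÷ 1.047 mSv/h = 2.197 h.

2.20 h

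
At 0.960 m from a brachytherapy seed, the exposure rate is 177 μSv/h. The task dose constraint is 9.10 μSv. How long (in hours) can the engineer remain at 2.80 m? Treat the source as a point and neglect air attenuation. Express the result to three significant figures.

0.437 h

Since intensity falls as 1/r², rate at 2.80 m:
(0.960/2.80)² = 0.1176, so 177 × 0.1176 = 20.82 μSv/h.
Stay time = 9.10 μSv ÷ 20.82 μSv/h = 0.4371 h.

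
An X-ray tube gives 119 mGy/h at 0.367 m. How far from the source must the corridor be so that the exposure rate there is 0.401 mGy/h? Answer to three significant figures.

6.32 m

Intensity scales as (d₁/d₂)², so d₂ = d₁·√(I₁/I₂).
I₁/I₂ = 119/0.401 = 296.8, so d₂ = 0.367 × √296.8 = 6.323 m.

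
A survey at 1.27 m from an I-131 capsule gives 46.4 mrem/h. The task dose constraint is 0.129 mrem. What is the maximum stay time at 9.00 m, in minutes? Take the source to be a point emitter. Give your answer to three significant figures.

Intensity scales as (d₁/d₂)², so rate at 9.00 m:
46.4 × (1.27/9.00)² = 46.4 × 0.01991 = 0.9238 mrem/h.
Stay time = 0.129 mrem ÷ 0.9238 mrem/h = 0.1396 h = 8.376 min.

8.38 min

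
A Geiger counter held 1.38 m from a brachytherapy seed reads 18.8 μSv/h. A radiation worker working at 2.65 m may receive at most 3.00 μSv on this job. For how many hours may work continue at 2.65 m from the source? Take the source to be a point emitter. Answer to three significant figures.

0.588 h

Using I₁d₁² = I₂d₂², rate at 2.65 m:
18.8 × (1.38/2.65)² = 18.8 × 0.2712 = 5.099 μSv/h.
Stay time = 3.00 μSv ÷ 5.099 μSv/h = 0.5884 h.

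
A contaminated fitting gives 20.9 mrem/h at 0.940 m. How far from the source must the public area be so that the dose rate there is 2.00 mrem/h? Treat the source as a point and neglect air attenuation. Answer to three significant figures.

3.04 m

Since intensity falls as 1/r², d₂ = d₁·√(I₁/I₂).
I₁/I₂ = 20.9/2.00 = 10.45, so d₂ = 0.940 × √10.45 = 3.039 m.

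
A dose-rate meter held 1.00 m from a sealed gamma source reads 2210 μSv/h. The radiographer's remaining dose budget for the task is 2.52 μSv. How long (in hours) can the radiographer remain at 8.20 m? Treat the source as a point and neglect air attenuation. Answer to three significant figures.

0.0767 h

Since intensity falls as 1/r², rate at 8.20 m:
(1.00/8.20)² = 0.01487, so 2210 × 0.01487 = 32.86 μSv/h.
Stay time = 2.52 μSv ÷ 32.86 μSv/h = 0.07669 h.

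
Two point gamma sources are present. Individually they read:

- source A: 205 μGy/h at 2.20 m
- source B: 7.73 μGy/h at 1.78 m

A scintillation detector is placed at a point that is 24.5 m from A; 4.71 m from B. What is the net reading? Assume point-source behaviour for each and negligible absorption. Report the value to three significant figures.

2.76 μGy/h

Each source contributes Iᵢ·(dᵢ/rᵢ)²; contributions add.
A: 205 × (2.20/24.5)² = 1.653 μGy/h
B: 7.73 × (1.78/4.71)² = 1.104 μGy/h
Total = 1.653 + 1.104 = 2.757 μGy/h.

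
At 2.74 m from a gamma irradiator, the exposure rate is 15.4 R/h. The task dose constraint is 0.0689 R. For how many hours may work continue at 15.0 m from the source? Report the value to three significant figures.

Since intensity falls as 1/r², rate at 15.0 m:
15.4 × (2.74/15.0)² = 15.4 × 0.03337 = 0.5139 R/h.
Stay time = 0.0689 R ÷ 0.5139 R/h = 0.1341 h.

0.134 h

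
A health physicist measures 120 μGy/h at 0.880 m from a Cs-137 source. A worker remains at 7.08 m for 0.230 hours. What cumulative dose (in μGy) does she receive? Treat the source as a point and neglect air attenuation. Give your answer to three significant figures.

0.426 μGy

Since intensity falls as 1/r², rate at 7.08 m:
(0.880/7.08)² = 0.01545, so 120 × 0.01545 = 1.854 μGy/h.
Dose = rate × time = 1.854 μGy/h × 0.2300 h = 0.4264 μGy.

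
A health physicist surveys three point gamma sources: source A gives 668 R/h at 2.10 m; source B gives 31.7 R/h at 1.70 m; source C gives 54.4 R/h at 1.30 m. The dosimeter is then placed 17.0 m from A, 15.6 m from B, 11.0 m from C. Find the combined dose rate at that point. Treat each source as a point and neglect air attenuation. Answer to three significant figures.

11.3 R/h

By superposition, sum each source's inverse-square contribution:
A: 668 × (2.10/17.0)² = 10.19 R/h
B: 31.7 × (1.70/15.6)² = 0.3765 R/h
C: 54.4 × (1.30/11.0)² = 0.7598 R/h
Total = 10.19 + 0.3765 + 0.7598 = 11.33 R/h.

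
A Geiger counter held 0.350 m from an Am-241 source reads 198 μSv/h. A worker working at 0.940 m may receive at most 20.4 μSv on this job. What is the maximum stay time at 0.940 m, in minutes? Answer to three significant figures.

Intensity scales as (d₁/d₂)², so rate at 0.940 m:
198 × (0.350/0.940)² = 198 × 0.1386 = 27.44 μSv/h.
Stay time = 20.4 μSv ÷ 27.44 μSv/h = 0.7434 h = 44.60 min.

44.6 min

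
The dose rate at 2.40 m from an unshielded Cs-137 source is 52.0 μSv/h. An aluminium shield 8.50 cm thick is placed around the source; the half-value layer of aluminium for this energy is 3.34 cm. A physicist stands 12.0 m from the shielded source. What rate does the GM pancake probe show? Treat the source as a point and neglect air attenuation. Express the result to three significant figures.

Distance alone: (2.40/12.0)² = 0.04000, so 52.0 × 0.04000 = 2.080 μSv/h.
Shield: 8.50/3.34 = 2.545 half-value layers → attenuation 2^(−2.545) = 0.1713.
Combined: 2.080 × 0.1713 = 0.3563 μSv/h.

0.356 μSv/h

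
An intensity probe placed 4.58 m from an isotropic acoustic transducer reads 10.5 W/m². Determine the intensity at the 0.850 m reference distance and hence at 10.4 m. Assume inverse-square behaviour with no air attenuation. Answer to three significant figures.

By the inverse-square law,
At 0.850 m: (4.58/0.850)² = 29.03, so 10.5 × 29.03 = 304.8 W/m²
At 10.4 m: 304.8 × (0.850/10.4)² = 304.8 × 0.006680 = 2.036 W/m².

305 W/m²; 2.04 W/m²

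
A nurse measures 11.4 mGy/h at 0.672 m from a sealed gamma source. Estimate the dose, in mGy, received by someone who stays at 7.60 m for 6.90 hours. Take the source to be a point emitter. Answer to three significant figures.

By the inverse-square law, rate at 7.60 m:
(0.672/7.60)² = 0.007818, so 11.4 × 0.007818 = 0.08913 mGy/h.
Dose = rate × time = 0.08913 mGy/h × 6.900 h = 0.6150 mGy.

0.615 mGy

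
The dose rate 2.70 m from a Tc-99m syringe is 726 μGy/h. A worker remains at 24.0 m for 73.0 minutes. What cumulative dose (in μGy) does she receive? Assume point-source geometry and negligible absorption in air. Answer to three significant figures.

Since intensity falls as 1/r², rate at 24.0 m:
(2.70/24.0)² = 0.01266, so 726 × 0.01266 = 9.191 μGy/h.
Dose = rate × time = 9.191 μGy/h × 1.217 h = 11.19 μGy.

11.2 μGy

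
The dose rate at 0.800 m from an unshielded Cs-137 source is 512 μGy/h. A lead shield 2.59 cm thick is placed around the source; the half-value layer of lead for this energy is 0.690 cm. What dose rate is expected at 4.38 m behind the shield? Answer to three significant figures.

1.27 μGy/h

Distance alone: (0.800/4.38)² = 0.03336, so 512 × 0.03336 = 17.08 μGy/h.
Shield: 2.59/0.690 = 3.754 half-value layers → attenuation 2^(−3.754) = 0.07412.
Combined: 17.08 × 0.07412 = 1.266 μGy/h.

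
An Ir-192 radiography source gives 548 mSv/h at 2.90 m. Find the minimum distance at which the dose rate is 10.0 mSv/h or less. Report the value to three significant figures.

Since intensity falls as 1/r², d₂ = d₁·√(I₁/I₂).
I₁/I₂ = 548/10.0 = 54.80, so d₂ = 2.90 × √54.80 = 21.47 m.

21.5 m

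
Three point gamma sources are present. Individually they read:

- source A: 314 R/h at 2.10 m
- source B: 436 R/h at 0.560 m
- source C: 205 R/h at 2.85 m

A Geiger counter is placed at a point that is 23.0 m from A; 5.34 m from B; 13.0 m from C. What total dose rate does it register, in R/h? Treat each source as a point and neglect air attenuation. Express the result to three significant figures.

By superposition, sum each source's inverse-square contribution:
A: 314 × (2.10/23.0)² = 2.618 R/h
B: 436 × (0.560/5.34)² = 4.795 R/h
C: 205 × (2.85/13.0)² = 9.853 R/h
Total = 2.618 + 4.795 + 9.853 = 17.27 R/h.

17.3 R/h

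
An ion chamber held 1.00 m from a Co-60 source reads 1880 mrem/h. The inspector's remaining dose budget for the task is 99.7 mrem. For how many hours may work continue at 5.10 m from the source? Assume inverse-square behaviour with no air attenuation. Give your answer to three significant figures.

Since intensity falls as 1/r², rate at 5.10 m:
(1.00/5.10)² = 0.03845, so 1880 × 0.03845 = 72.29 mrem/h.
Stay time = 99.7 mrem ÷ 72.29 mrem/h = 1.379 h.

1.38 h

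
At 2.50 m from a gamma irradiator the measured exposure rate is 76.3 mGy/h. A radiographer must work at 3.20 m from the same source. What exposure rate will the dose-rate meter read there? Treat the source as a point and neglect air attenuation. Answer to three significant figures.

Since intensity falls as 1/r², scaling from 2.50 m to 3.20 m:
(2.50/3.20)² = 0.6104, so 76.3 × 0.6104 = 46.57 mGy/h.

46.6 mGy/h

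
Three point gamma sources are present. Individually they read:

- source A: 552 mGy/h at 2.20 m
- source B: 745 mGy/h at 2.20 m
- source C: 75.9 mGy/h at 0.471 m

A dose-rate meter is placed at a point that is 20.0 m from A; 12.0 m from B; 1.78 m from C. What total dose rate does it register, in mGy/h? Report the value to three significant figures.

Each source contributes Iᵢ·(dᵢ/rᵢ)²; contributions add.
A: 552 × (2.20/20.0)² = 6.679 mGy/h
B: 745 × (2.20/12.0)² = 25.04 mGy/h
C: 75.9 × (0.471/1.78)² = 5.314 mGy/h
Total = 6.679 + 25.04 + 5.314 = 37.03 mGy/h.

37.0 mGy/h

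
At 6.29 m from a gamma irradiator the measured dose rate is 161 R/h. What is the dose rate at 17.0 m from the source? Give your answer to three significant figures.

22.0 R/h

Using I₁d₁² = I₂d₂², scaling from 6.29 m to 17.0 m:
(6.29/17.0)² = 0.1369, so 161 × 0.1369 = 22.04 R/h.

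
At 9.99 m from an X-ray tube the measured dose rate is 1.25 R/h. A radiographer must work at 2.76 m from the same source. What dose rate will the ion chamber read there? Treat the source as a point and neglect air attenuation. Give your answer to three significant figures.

16.4 R/h

Applying the 1/r² law, scaling from 9.99 m to 2.76 m:
1.25 × (9.99/2.76)² = 1.25 × 13.10 = 16.38 R/h.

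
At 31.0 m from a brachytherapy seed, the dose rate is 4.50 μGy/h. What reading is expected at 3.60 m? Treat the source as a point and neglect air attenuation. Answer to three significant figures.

334 μGy/h

Using I₁d₁² = I₂d₂², the rate at 3.60 m is
(31.0/3.60)² = 74.15, so 4.50 × 74.15 = 333.7 μGy/h.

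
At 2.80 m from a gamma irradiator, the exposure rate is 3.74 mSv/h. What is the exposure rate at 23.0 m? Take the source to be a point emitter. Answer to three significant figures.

Applying the 1/r² law, the rate at 23.0 m is
(2.80/23.0)² = 0.01482, so 3.74 × 0.01482 = 0.05543 mSv/h.

0.0554 mSv/h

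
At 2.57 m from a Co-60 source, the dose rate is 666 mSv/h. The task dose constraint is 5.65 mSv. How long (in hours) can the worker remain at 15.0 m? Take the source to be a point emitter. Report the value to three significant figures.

0.289 h

Since intensity falls as 1/r², rate at 15.0 m:
666 × (2.57/15.0)² = 666 × 0.02936 = 19.55 mSv/h.
Stay time = 5.65 mSv ÷ 19.55 mSv/h = 0.2890 h.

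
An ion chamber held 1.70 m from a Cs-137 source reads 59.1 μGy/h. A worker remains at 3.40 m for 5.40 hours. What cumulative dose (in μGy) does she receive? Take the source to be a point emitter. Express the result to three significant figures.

Applying the 1/r² law, rate at 3.40 m:
59.1 × (1.70/3.40)² = 59.1 × 0.2500 = 14.78 μGy/h.
Dose = rate × time = 14.78 μGy/h × 5.400 h = 79.81 μGy.

79.8 μGy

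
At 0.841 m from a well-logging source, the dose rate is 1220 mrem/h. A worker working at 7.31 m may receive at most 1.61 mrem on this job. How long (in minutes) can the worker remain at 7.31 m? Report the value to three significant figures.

Applying the 1/r² law, rate at 7.31 m:
1220 × (0.841/7.31)² = 1220 × 0.01324 = 16.15 mrem/h.
Stay time = 1.61 mrem ÷ 16.15 mrem/h = 0.09969 h = 5.981 min.

5.98 min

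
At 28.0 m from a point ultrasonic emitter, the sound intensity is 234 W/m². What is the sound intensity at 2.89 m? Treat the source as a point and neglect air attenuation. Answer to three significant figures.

22000 W/m²

Since intensity falls as 1/r², the rate at 2.89 m is
(28.0/2.89)² = 93.87, so 234 × 93.87 = 21970 W/m².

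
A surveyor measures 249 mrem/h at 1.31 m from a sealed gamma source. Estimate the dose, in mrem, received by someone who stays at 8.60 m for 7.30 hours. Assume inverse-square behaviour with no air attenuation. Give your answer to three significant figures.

By the inverse-square law, rate at 8.60 m:
249 × (1.31/8.60)² = 249 × 0.02320 = 5.777 mrem/h.
Dose = rate × time = 5.777 mrem/h × 7.300 h = 42.17 mrem.

42.2 mrem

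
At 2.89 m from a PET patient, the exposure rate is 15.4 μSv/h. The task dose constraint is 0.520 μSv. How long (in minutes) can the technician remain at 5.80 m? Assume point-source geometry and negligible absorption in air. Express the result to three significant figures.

Using I₁d₁² = I₂d₂², rate at 5.80 m:
(2.89/5.80)² = 0.2483, so 15.4 × 0.2483 = 3.824 μSv/h.
Stay time = 0.520 μSv ÷ 3.824 μSv/h = 0.1360 h = 8.160 min.

8.16 min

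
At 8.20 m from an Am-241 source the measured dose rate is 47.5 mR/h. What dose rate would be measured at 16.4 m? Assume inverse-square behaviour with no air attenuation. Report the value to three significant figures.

11.9 mR/h

Applying the 1/r² law, scaling from 8.20 m to 16.4 m:
47.5 × (8.20/16.4)² = 47.5 × 0.2500 = 11.88 mR/h.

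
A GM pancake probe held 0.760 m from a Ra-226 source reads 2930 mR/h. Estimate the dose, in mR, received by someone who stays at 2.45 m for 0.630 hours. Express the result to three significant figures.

Using I₁d₁² = I₂d₂², rate at 2.45 m:
2930 × (0.760/2.45)² = 2930 × 0.09623 = 282.0 mR/h.
Dose = rate × time = 282.0 mR/h × 0.6300 h = 177.7 mR.

178 mR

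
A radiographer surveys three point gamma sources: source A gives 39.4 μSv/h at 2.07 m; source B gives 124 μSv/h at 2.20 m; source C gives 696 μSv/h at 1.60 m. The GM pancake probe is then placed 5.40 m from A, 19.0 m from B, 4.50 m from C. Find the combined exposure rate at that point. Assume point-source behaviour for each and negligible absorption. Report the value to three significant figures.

By superposition, sum each source's inverse-square contribution:
A: 39.4 × (2.07/5.40)² = 5.790 μSv/h
B: 124 × (2.20/19.0)² = 1.662 μSv/h
C: 696 × (1.60/4.50)² = 87.99 μSv/h
Total = 5.790 + 1.662 + 87.99 = 95.44 μSv/h.

95.4 μSv/h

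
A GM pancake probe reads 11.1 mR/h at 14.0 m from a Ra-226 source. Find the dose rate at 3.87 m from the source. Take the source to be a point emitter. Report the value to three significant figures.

Intensity scales as (d₁/d₂)², so the rate at 3.87 m is
11.1 × (14.0/3.87)² = 11.1 × 13.09 = 145.3 mR/h.

145 mR/h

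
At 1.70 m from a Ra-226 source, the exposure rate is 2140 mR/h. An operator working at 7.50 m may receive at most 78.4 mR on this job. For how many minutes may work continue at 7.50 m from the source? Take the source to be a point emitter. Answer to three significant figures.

Applying the 1/r² law, rate at 7.50 m:
(1.70/7.50)² = 0.05138, so 2140 × 0.05138 = 110.0 mR/h.
Stay time = 78.4 mR ÷ 110.0 mR/h = 0.7127 h = 42.76 min.

42.8 min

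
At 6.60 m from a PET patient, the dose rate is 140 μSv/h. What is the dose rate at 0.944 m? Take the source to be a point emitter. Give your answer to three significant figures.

Intensity scales as (d₁/d₂)², so the rate at 0.944 m is
(6.60/0.944)² = 48.88, so 140 × 48.88 = 6843 μSv/h.

6840 μSv/h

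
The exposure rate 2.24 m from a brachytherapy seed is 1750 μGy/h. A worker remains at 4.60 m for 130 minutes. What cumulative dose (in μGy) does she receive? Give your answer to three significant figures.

899 μGy

Since intensity falls as 1/r², rate at 4.60 m:
(2.24/4.60)² = 0.2371, so 1750 × 0.2371 = 414.9 μGy/h.
Dose = rate × time = 414.9 μGy/h × 2.167 h = 899.1 μGy.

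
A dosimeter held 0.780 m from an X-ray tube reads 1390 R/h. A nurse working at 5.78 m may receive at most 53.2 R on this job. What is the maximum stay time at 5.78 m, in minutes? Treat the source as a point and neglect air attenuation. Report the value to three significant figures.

126 min

Applying the 1/r² law, rate at 5.78 m:
1390 × (0.780/5.78)² = 1390 × 0.01821 = 25.31 R/h.
Stay time = 53.2 R ÷ 25.31 R/h = 2.102 h = 126.1 min.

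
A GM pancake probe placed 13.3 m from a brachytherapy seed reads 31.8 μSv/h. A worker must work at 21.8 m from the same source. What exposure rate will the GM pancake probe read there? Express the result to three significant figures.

Using I₁d₁² = I₂d₂², scaling from 13.3 m to 21.8 m:
31.8 × (13.3/21.8)² = 31.8 × 0.3722 = 11.84 μSv/h.

11.8 μSv/h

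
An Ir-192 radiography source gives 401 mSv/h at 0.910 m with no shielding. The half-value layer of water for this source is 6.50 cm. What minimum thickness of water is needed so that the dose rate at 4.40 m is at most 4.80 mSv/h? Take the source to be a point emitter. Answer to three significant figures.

11.9 cm

At 4.40 m, distance alone gives 401 × (0.910/4.40)² = 401 × 0.04277 = 17.15 mSv/h.
Further attenuation needed: 17.15/4.80 = 3.573.
n = log₂(3.573) = 1.837 half-value layers.
Thickness = 1.837 × 6.50 cm = 11.94 cm.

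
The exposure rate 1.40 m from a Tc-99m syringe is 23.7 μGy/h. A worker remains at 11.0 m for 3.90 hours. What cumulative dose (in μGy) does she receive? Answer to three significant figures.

By the inverse-square law, rate at 11.0 m:
(1.40/11.0)² = 0.01620, so 23.7 × 0.01620 = 0.3839 μGy/h.
Dose = rate × time = 0.3839 μGy/h × 3.900 h = 1.497 μGy.

1.50 μGy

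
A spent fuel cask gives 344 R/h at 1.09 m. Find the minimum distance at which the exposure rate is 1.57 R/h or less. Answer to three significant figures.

16.1 m

Intensity scales as (d₁/d₂)², so d₂ = d₁·√(I₁/I₂).
I₁/I₂ = 344/1.57 = 219.1, so d₂ = 1.09 × √219.1 = 16.13 m.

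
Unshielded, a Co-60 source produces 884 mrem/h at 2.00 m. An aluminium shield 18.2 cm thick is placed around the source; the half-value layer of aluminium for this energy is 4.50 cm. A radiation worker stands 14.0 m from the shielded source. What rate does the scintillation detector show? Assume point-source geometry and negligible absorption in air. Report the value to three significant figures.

Distance alone: (2.00/14.0)² = 0.02041, so 884 × 0.02041 = 18.04 mrem/h.
Shield: 18.2/4.50 = 4.044 half-value layers → attenuation 2^(−4.044) = 0.06062.
Combined: 18.04 × 0.06062 = 1.094 mrem/h.

1.09 mrem/h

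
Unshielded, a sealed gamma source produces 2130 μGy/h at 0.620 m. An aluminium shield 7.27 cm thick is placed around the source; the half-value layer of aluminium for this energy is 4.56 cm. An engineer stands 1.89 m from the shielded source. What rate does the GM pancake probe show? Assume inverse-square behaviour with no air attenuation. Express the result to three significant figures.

75.9 μGy/h

Distance alone: (0.620/1.89)² = 0.1076, so 2130 × 0.1076 = 229.2 μGy/h.
Shield: 7.27/4.56 = 1.594 half-value layers → attenuation 2^(−1.594) = 0.3313.
Combined: 229.2 × 0.3313 = 75.93 μGy/h.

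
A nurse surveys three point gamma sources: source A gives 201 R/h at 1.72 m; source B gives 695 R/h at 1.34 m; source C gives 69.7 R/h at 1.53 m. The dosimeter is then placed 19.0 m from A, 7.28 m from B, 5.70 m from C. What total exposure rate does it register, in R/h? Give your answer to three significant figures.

30.2 R/h

By superposition, sum each source's inverse-square contribution:
A: 201 × (1.72/19.0)² = 1.647 R/h
B: 695 × (1.34/7.28)² = 23.55 R/h
C: 69.7 × (1.53/5.70)² = 5.022 R/h
Total = 1.647 + 23.55 + 5.022 = 30.22 R/h.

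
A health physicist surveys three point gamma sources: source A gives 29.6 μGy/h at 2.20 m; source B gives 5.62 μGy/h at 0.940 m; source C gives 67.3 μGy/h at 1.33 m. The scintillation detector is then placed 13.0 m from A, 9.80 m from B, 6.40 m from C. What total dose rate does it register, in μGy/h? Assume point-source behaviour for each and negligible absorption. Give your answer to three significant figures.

3.81 μGy/h

By superposition, sum each source's inverse-square contribution:
A: 29.6 × (2.20/13.0)² = 0.8477 μGy/h
B: 5.62 × (0.940/9.80)² = 0.05171 μGy/h
C: 67.3 × (1.33/6.40)² = 2.906 μGy/h
Total = 0.8477 + 0.05171 + 2.906 = 3.805 μGy/h.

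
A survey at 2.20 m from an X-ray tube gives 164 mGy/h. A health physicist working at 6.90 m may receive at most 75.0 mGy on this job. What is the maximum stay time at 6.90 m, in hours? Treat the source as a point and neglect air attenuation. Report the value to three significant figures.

Using I₁d₁² = I₂d₂², rate at 6.90 m:
(2.20/6.90)² = 0.1017, so 164 × 0.1017 = 16.68 mGy/h.
Stay time = 75.0 mGy ÷ 16.68 mGy/h = 4.496 h.

4.50 h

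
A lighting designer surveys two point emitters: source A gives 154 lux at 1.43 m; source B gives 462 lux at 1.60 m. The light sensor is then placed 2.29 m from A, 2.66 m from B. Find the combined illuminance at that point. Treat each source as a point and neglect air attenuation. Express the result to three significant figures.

227 lux

Each source contributes Iᵢ·(dᵢ/rᵢ)²; contributions add.
A: 154 × (1.43/2.29)² = 60.05 lux
B: 462 × (1.60/2.66)² = 167.2 lux
Total = 60.05 + 167.2 = 227.2 lux.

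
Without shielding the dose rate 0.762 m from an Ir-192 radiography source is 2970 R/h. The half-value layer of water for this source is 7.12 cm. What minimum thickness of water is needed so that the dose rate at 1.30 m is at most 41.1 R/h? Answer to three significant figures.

At 1.30 m, distance alone gives (0.762/1.30)² = 0.3436, so 2970 × 0.3436 = 1020 R/h.
Further attenuation needed: 1020/41.1 = 24.82.
n = log₂(24.82) = 4.633 half-value layers.
Thickness = 4.633 × 7.12 cm = 32.99 cm.

33.0 cm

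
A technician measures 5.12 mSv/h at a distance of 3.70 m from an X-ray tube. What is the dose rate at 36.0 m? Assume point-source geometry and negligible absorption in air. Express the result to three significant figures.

Applying the 1/r² law, the rate at 36.0 m is
5.12 × (3.70/36.0)² = 5.12 × 0.01056 = 0.05407 mSv/h.

0.0541 mSv/h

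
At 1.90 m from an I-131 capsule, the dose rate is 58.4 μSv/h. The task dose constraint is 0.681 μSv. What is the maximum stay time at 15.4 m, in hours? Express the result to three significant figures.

0.766 h

Applying the 1/r² law, rate at 15.4 m:
58.4 × (1.90/15.4)² = 58.4 × 0.01522 = 0.8888 μSv/h.
Stay time = 0.681 μSv ÷ 0.8888 μSv/h = 0.7662 h.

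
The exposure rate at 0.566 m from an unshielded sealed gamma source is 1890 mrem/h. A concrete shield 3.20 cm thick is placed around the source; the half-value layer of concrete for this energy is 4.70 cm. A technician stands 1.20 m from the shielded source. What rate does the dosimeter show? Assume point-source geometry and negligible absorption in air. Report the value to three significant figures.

Distance alone: (0.566/1.20)² = 0.2225, so 1890 × 0.2225 = 420.5 mrem/h.
Shield: 3.20/4.70 = 0.6809 half-value layers → attenuation 2^(−0.6809) = 0.6238.
Combined: 420.5 × 0.6238 = 262.3 mrem/h.

262 mrem/h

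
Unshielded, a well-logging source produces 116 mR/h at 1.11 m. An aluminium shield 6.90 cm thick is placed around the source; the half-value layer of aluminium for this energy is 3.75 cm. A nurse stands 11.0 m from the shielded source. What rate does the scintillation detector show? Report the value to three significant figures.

0.330 mR/h

Distance alone: 116 × (1.11/11.0)² = 116 × 0.01018 = 1.181 mR/h.
Shield: 6.90/3.75 = 1.840 half-value layers → attenuation 2^(−1.840) = 0.2793.
Combined: 1.181 × 0.2793 = 0.3299 mR/h.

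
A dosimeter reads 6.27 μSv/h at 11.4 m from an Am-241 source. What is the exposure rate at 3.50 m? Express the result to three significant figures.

Since intensity falls as 1/r², the rate at 3.50 m is
6.27 × (11.4/3.50)² = 6.27 × 10.61 = 66.52 μSv/h.

66.5 μSv/h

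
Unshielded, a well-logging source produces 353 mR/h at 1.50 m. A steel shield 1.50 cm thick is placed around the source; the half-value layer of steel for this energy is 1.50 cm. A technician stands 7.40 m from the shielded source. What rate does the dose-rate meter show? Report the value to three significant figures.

Distance alone: (1.50/7.40)² = 0.04109, so 353 × 0.04109 = 14.50 mR/h.
Shield: 1.50/1.50 = 1.000 half-value layers → attenuation 2^(−1.000) = 0.5000.
Combined: 14.50 × 0.5000 = 7.250 mR/h.

7.25 mR/h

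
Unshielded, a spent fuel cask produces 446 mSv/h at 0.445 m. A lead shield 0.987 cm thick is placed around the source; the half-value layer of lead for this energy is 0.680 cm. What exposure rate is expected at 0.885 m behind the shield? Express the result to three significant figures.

Distance alone: (0.445/0.885)² = 0.2528, so 446 × 0.2528 = 112.7 mSv/h.
Shield: 0.987/0.680 = 1.451 half-value layers → attenuation 2^(−1.451) = 0.3658.
Combined: 112.7 × 0.3658 = 41.23 mSv/h.

41.2 mSv/h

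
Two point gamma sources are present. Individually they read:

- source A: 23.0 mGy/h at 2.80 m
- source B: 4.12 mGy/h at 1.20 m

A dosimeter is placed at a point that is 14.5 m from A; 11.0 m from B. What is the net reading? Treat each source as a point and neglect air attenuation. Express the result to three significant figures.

By superposition, sum each source's inverse-square contribution:
A: 23.0 × (2.80/14.5)² = 0.8576 mGy/h
B: 4.12 × (1.20/11.0)² = 0.04903 mGy/h
Total = 0.8576 + 0.04903 = 0.9066 mGy/h.

0.907 mGy/h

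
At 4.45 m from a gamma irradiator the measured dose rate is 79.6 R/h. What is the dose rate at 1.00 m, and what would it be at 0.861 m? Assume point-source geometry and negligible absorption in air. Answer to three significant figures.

1580 R/h; 2130 R/h

Intensity scales as (d₁/d₂)², so
At 1.00 m: 79.6 × (4.45/1.00)² = 79.6 × 19.80 = 1576 R/h
At 0.861 m: (1.00/0.861)² = 1.349, so 1576 × 1.349 = 2126 R/h.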